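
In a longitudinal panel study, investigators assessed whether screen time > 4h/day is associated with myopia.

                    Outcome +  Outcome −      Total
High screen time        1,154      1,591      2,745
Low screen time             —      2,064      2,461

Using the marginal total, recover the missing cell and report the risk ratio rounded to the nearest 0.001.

2.606

The missing cell is in the unexposed row: 2461 − 2064 = 397.
So a = 1154, b = 1591, c = 397, d = 2064.
RR = [a/(a+b)] / [c/(c+d)] = (1154/2745) / (397/2461) = 0.42040/0.16132 = 2.60606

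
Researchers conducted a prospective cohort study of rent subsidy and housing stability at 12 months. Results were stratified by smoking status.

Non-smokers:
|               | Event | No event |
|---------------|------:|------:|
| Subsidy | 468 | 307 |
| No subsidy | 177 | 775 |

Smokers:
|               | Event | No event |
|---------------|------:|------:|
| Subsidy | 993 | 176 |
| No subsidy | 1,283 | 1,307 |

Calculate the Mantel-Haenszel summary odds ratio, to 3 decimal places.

6.066

OR_MH = Σ(aᵢdᵢ/nᵢ) / Σ(bᵢcᵢ/nᵢ), where nᵢ is the stratum total.
Stratum 1 (Non-smokers): n = 1727; a·d/n = 468·775/1727 = 210.0174; b·c/n = 307·177/1727 = 31.4644
Stratum 2 (Smokers): n = 3759; a·d/n = 993·1307/3759 = 345.2650; b·c/n = 176·1283/3759 = 60.0713
OR_MH = (210.0174 + 345.2650) / (31.4644 + 60.0713) = 555.2823 / 91.5357 = 6.06629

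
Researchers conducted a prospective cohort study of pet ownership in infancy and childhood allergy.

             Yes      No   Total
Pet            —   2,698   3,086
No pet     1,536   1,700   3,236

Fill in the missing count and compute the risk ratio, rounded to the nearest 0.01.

The missing cell is in the exposed row: 3086 − 2698 = 388.
So a = 388, b = 2698, c = 1536, d = 1700.
RR = [a/(a+b)] / [c/(c+d)] = (388/3086) / (1536/3236) = 0.12573/0.47466 = 0.26488

0.26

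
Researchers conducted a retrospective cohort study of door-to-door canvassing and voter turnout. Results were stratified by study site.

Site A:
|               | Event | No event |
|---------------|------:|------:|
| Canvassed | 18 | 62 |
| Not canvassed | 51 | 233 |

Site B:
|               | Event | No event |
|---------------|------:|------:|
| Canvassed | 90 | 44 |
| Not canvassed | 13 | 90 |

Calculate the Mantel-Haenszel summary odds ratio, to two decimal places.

4.12

OR_MH = Σ(aᵢdᵢ/nᵢ) / Σ(bᵢcᵢ/nᵢ), where nᵢ is the stratum total.
Stratum 1 (Site A): n = 364; a·d/n = 18·233/364 = 11.5220; b·c/n = 62·51/364 = 8.6868
Stratum 2 (Site B): n = 237; a·d/n = 90·90/237 = 34.1772; b·c/n = 44·13/237 = 2.4135
OR_MH = (11.5220 + 34.1772) / (8.6868 + 2.4135) = 45.6992 / 11.1003 = 4.11693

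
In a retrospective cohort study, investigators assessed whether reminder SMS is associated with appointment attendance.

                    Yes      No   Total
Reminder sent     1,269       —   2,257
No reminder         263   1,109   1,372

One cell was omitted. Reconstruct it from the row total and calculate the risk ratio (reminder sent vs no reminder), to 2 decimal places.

The missing cell is in the exposed row: 2257 − 1269 = 988.
So a = 1269, b = 988, c = 263, d = 1109.
RR = [a/(a+b)] / [c/(c+d)] = (1269/2257) / (263/1372) = 0.56225/0.19169 = 2.93311

2.93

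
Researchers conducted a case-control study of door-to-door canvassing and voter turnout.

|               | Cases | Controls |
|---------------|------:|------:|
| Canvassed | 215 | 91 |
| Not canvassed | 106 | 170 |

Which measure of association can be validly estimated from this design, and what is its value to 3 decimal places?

Cells: a = 215, b = 91, c = 106, d = 170.
This is a case-control study: participants were sampled on outcome status, so risks in the source population cannot be estimated directly — relative risk is not valid here. The odds ratio is the appropriate measure.
OR = (a·d)/(b·c) = (215 × 170) / (91 × 106) = 36550 / 9646 = 3.78914

3.789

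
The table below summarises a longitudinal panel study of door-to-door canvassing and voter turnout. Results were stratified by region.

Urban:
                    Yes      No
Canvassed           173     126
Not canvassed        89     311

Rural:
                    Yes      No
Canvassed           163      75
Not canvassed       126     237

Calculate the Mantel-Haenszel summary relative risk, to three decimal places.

2.245

RR_MH = Σ(aᵢ·n₀ᵢ/nᵢ) / Σ(cᵢ·n₁ᵢ/nᵢ), with n₁ᵢ = aᵢ+bᵢ (exposed), n₀ᵢ = cᵢ+dᵢ (unexposed), nᵢ = n₁ᵢ+n₀ᵢ.
Stratum 1 (Urban): n₁ = 299, n₀ = 400, n = 699; a·n₀/n = 173·400/699 = 98.9986; c·n₁/n = 89·299/699 = 38.0701
Stratum 2 (Rural): n₁ = 238, n₀ = 363, n = 601; a·n₀/n = 163·363/601 = 98.4509; c·n₁/n = 126·238/601 = 49.8968
RR_MH = (98.9986 + 98.4509) / (38.0701 + 49.8968) = 197.4495 / 87.9669 = 2.24459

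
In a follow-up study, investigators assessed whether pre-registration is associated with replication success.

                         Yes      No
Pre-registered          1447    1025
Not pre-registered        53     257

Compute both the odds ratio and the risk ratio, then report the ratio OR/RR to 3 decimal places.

Cells: a = 1447, b = 1025, c = 53, d = 257.
OR = (1447·257)/(1025·53) = 371879/54325 = 6.84545
Risk in exposed = 1447/2472 = 0.58536; risk in unexposed = 53/310 = 0.17097; RR = 3.42378
OR/RR = 6.84545 / 3.42378 = 1.99938
The outcome is not rare, so the OR lies further from 1 than the RR.

1.999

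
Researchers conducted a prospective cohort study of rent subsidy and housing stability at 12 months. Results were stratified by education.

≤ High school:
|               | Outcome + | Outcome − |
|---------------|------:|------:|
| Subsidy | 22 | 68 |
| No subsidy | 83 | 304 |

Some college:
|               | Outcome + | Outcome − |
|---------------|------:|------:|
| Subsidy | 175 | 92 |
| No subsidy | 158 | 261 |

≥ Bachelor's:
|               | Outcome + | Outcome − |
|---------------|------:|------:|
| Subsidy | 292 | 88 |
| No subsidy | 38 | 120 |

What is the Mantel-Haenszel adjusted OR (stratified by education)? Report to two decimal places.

OR_MH = Σ(aᵢdᵢ/nᵢ) / Σ(bᵢcᵢ/nᵢ), where nᵢ is the stratum total.
Stratum 1 (≤ High school): n = 477; a·d/n = 22·304/477 = 14.0210; b·c/n = 68·83/477 = 11.8323
Stratum 2 (Some college): n = 686; a·d/n = 175·261/686 = 66.5816; b·c/n = 92·158/686 = 21.1895
Stratum 3 (≥ Bachelor's): n = 538; a·d/n = 292·120/538 = 65.1301; b·c/n = 88·38/538 = 6.2156
OR_MH = (14.0210 + 66.5816 + 65.1301) / (11.8323 + 21.1895 + 6.2156) = 145.7327 / 39.2374 = 3.71413

3.71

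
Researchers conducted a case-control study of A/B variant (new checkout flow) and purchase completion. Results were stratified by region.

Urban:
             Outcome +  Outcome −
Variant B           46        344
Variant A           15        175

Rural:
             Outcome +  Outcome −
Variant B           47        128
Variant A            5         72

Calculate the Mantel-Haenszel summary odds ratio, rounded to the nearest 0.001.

2.388

OR_MH = Σ(aᵢdᵢ/nᵢ) / Σ(bᵢcᵢ/nᵢ), where nᵢ is the stratum total.
Stratum 1 (Urban): n = 580; a·d/n = 46·175/580 = 13.8793; b·c/n = 344·15/580 = 8.8966
Stratum 2 (Rural): n = 252; a·d/n = 47·72/252 = 13.4286; b·c/n = 128·5/252 = 2.5397
OR_MH = (13.8793 + 13.4286) / (8.8966 + 2.5397) = 27.3079 / 11.4362 = 2.38784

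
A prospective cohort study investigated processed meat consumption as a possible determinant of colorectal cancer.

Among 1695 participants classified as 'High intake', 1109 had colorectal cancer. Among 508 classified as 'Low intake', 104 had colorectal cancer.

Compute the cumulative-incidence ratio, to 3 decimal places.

3.196

From the description: a = 1109, b = 586, c = 104, d = 404.
Risk in exposed = 1109/1695 = 0.65428; risk in unexposed = 104/508 = 0.20472.
RR = 0.65428 / 0.20472 = 3.19589
The risk among the exposed is 3.20 times that among the unexposed.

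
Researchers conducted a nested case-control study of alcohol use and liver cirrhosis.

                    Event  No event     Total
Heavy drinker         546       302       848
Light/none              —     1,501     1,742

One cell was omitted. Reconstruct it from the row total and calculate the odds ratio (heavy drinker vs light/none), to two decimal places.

11.26

The missing cell is in the unexposed row: 1742 − 1501 = 241.
So a = 546, b = 302, c = 241, d = 1501.
OR = (a·d)/(b·c) = (546 × 1501) / (302 × 241) = 819546 / 72782 = 11.26028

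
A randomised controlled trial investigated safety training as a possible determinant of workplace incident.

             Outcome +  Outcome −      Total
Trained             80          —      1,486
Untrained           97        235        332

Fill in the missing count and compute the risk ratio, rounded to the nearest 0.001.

0.184

The missing cell is in the exposed row: 1486 − 80 = 1406.
So a = 80, b = 1406, c = 97, d = 235.
RR = [a/(a+b)] / [c/(c+d)] = (80/1486) / (97/332) = 0.05384/0.29217 = 0.18426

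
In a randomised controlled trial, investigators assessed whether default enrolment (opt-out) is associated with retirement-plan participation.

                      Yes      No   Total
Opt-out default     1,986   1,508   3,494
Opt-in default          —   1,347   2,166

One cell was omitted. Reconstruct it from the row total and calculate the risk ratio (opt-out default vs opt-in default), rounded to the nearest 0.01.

1.50

The missing cell is in the unexposed row: 2166 − 1347 = 819.
So a = 1986, b = 1508, c = 819, d = 1347.
RR = [a/(a+b)] / [c/(c+d)] = (1986/3494) / (819/2166) = 0.56840/0.37812 = 1.50325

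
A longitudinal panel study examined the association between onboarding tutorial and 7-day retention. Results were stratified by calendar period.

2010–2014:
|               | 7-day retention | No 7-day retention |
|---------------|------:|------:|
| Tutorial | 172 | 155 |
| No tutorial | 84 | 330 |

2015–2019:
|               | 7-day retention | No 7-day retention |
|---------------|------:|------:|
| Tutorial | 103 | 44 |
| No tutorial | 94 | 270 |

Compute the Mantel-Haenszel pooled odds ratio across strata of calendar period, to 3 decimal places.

OR_MH = Σ(aᵢdᵢ/nᵢ) / Σ(bᵢcᵢ/nᵢ), where nᵢ is the stratum total.
Stratum 1 (2010–2014): n = 741; a·d/n = 172·330/741 = 76.5992; b·c/n = 155·84/741 = 17.5709
Stratum 2 (2015–2019): n = 511; a·d/n = 103·270/511 = 54.4227; b·c/n = 44·94/511 = 8.0939
OR_MH = (76.5992 + 54.4227) / (17.5709 + 8.0939) = 131.0219 / 25.6648 = 5.10512

5.105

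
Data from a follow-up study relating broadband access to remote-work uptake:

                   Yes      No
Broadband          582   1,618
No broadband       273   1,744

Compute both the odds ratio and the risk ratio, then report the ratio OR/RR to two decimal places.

1.18

Cells: a = 582, b = 1618, c = 273, d = 1744.
OR = (582·1744)/(1618·273) = 1015008/441714 = 2.29789
Risk in exposed = 582/2200 = 0.26455; risk in unexposed = 273/2017 = 0.13535; RR = 1.95454
OR/RR = 2.29789 / 1.95454 = 1.17567
The outcome is not rare, so the OR lies further from 1 than the RR.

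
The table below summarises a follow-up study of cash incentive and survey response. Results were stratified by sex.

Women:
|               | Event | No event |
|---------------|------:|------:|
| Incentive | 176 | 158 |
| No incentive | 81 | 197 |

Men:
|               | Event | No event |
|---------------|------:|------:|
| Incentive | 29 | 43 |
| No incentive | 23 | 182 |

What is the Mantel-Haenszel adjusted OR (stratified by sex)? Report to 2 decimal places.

3.09

OR_MH = Σ(aᵢdᵢ/nᵢ) / Σ(bᵢcᵢ/nᵢ), where nᵢ is the stratum total.
Stratum 1 (Women): n = 612; a·d/n = 176·197/612 = 56.6536; b·c/n = 158·81/612 = 20.9118
Stratum 2 (Men): n = 277; a·d/n = 29·182/277 = 19.0542; b·c/n = 43·23/277 = 3.5704
OR_MH = (56.6536 + 19.0542) / (20.9118 + 3.5704) = 75.7077 / 24.4822 = 3.09236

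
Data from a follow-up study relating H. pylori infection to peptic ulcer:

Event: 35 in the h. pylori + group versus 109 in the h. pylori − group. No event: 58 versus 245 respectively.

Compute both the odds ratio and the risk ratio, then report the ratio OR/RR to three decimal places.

From the description: a = 35, b = 58, c = 109, d = 245.
OR = (35·245)/(58·109) = 8575/6322 = 1.35637
Risk in exposed = 35/93 = 0.37634; risk in unexposed = 109/354 = 0.30791; RR = 1.22226
OR/RR = 1.35637 / 1.22226 = 1.10973
The outcome is not rare, so the OR lies further from 1 than the RR.

1.110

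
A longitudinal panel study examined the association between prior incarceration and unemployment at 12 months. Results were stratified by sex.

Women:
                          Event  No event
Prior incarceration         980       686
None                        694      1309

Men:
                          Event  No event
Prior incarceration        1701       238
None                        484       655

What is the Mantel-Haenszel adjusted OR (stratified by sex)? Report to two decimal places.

OR_MH = Σ(aᵢdᵢ/nᵢ) / Σ(bᵢcᵢ/nᵢ), where nᵢ is the stratum total.
Stratum 1 (Women): n = 3669; a·d/n = 980·1309/3669 = 349.6375; b·c/n = 686·694/3669 = 129.7585
Stratum 2 (Men): n = 3078; a·d/n = 1701·655/3078 = 361.9737; b·c/n = 238·484/3078 = 37.4243
OR_MH = (349.6375 + 361.9737) / (129.7585 + 37.4243) = 711.6112 / 167.1828 = 4.25649

4.26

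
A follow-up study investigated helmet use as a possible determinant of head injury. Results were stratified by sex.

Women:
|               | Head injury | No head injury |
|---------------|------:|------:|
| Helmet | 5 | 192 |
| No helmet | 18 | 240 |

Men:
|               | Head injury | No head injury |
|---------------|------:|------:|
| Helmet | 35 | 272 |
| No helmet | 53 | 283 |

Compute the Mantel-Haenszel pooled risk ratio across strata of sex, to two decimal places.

RR_MH = Σ(aᵢ·n₀ᵢ/nᵢ) / Σ(cᵢ·n₁ᵢ/nᵢ), with n₁ᵢ = aᵢ+bᵢ (exposed), n₀ᵢ = cᵢ+dᵢ (unexposed), nᵢ = n₁ᵢ+n₀ᵢ.
Stratum 1 (Women): n₁ = 197, n₀ = 258, n = 455; a·n₀/n = 5·258/455 = 2.8352; c·n₁/n = 18·197/455 = 7.7934
Stratum 2 (Men): n₁ = 307, n₀ = 336, n = 643; a·n₀/n = 35·336/643 = 18.2893; c·n₁/n = 53·307/643 = 25.3048
RR_MH = (2.8352 + 18.2893) / (7.7934 + 25.3048) = 21.1244 / 33.0982 = 0.63823

0.64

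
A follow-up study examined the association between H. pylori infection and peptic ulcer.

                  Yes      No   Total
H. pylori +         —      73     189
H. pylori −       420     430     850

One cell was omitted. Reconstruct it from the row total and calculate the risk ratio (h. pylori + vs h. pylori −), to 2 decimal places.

The missing cell is in the exposed row: 189 − 73 = 116.
So a = 116, b = 73, c = 420, d = 430.
RR = [a/(a+b)] / [c/(c+d)] = (116/189) / (420/850) = 0.61376/0.49412 = 1.24213

1.24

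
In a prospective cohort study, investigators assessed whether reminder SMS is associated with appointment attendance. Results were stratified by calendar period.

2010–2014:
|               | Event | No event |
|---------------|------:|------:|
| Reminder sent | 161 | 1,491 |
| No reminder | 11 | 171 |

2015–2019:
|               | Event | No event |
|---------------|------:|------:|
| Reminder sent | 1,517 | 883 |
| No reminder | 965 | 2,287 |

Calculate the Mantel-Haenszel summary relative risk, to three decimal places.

RR_MH = Σ(aᵢ·n₀ᵢ/nᵢ) / Σ(cᵢ·n₁ᵢ/nᵢ), with n₁ᵢ = aᵢ+bᵢ (exposed), n₀ᵢ = cᵢ+dᵢ (unexposed), nᵢ = n₁ᵢ+n₀ᵢ.
Stratum 1 (2010–2014): n₁ = 1652, n₀ = 182, n = 1834; a·n₀/n = 161·182/1834 = 15.9771; c·n₁/n = 11·1652/1834 = 9.9084
Stratum 2 (2015–2019): n₁ = 2400, n₀ = 3252, n = 5652; a·n₀/n = 1517·3252/5652 = 872.8386; c·n₁/n = 965·2400/5652 = 409.7665
RR_MH = (15.9771 + 872.8386) / (9.9084 + 409.7665) = 888.8157 / 419.6749 = 2.11787

2.118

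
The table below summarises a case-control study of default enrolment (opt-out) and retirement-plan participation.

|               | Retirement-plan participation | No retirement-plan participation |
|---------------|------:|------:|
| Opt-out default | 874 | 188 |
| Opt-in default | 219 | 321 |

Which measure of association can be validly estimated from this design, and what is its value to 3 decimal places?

Cells: a = 874, b = 188, c = 219, d = 321.
This is a case-control study: participants were sampled on outcome status, so risks in the source population cannot be estimated directly — relative risk is not valid here. The odds ratio is the appropriate measure.
OR = (a·d)/(b·c) = (874 × 321) / (188 × 219) = 280554 / 41172 = 6.81419

6.814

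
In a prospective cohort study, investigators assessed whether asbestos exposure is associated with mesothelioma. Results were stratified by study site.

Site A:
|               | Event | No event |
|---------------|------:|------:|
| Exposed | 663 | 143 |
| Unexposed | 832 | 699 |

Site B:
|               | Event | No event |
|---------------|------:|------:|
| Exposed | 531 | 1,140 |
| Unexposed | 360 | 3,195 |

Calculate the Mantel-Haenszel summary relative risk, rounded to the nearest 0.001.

RR_MH = Σ(aᵢ·n₀ᵢ/nᵢ) / Σ(cᵢ·n₁ᵢ/nᵢ), with n₁ᵢ = aᵢ+bᵢ (exposed), n₀ᵢ = cᵢ+dᵢ (unexposed), nᵢ = n₁ᵢ+n₀ᵢ.
Stratum 1 (Site A): n₁ = 806, n₀ = 1531, n = 2337; a·n₀/n = 663·1531/2337 = 434.3402; c·n₁/n = 832·806/2337 = 286.9457
Stratum 2 (Site B): n₁ = 1671, n₀ = 3555, n = 5226; a·n₀/n = 531·3555/5226 = 361.2141; c·n₁/n = 360·1671/5226 = 115.1091
RR_MH = (434.3402 + 361.2141) / (286.9457 + 115.1091) = 795.5543 / 402.0547 = 1.97872

1.979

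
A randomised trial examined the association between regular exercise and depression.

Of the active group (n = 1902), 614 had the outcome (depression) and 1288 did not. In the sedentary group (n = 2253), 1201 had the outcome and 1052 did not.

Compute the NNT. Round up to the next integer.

Risk in treated group = 614/1902 = 0.32282; risk in control = 1201/2253 = 0.53307.
Absolute risk reduction = 0.53307 − 0.32282 = 0.21025
NNT = 1 / ARR = 1 / 0.21025 = 4.756 → round up → 5

5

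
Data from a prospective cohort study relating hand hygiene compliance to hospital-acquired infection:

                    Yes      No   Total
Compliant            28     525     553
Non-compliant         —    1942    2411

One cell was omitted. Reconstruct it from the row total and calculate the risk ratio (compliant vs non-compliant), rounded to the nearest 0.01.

The missing cell is in the unexposed row: 2411 − 1942 = 469.
So a = 28, b = 525, c = 469, d = 1942.
RR = [a/(a+b)] / [c/(c+d)] = (28/553) / (469/2411) = 0.05063/0.19453 = 0.26029

0.26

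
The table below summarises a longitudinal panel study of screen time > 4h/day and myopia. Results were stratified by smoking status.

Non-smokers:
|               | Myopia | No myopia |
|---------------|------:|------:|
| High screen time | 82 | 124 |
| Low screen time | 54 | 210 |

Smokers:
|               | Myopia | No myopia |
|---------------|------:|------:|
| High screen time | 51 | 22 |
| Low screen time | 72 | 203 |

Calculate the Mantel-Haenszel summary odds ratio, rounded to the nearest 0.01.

3.53

OR_MH = Σ(aᵢdᵢ/nᵢ) / Σ(bᵢcᵢ/nᵢ), where nᵢ is the stratum total.
Stratum 1 (Non-smokers): n = 470; a·d/n = 82·210/470 = 36.6383; b·c/n = 124·54/470 = 14.2468
Stratum 2 (Smokers): n = 348; a·d/n = 51·203/348 = 29.7500; b·c/n = 22·72/348 = 4.5517
OR_MH = (36.6383 + 29.7500) / (14.2468 + 4.5517) = 66.3883 / 18.7985 = 3.53157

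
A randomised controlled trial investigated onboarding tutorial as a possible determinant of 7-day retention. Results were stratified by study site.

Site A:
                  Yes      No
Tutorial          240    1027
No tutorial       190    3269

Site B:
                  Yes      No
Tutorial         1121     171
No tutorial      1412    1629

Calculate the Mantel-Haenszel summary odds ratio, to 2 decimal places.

6.06

OR_MH = Σ(aᵢdᵢ/nᵢ) / Σ(bᵢcᵢ/nᵢ), where nᵢ is the stratum total.
Stratum 1 (Site A): n = 4726; a·d/n = 240·3269/4726 = 166.0093; b·c/n = 1027·190/4726 = 41.2886
Stratum 2 (Site B): n = 4333; a·d/n = 1121·1629/4333 = 421.4422; b·c/n = 171·1412/4333 = 55.7240
OR_MH = (166.0093 + 421.4422) / (41.2886 + 55.7240) = 587.4515 / 97.0126 = 6.05541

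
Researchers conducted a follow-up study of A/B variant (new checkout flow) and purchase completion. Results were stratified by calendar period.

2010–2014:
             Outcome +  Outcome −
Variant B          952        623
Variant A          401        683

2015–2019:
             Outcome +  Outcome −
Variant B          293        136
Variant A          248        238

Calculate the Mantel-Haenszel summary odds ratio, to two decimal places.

OR_MH = Σ(aᵢdᵢ/nᵢ) / Σ(bᵢcᵢ/nᵢ), where nᵢ is the stratum total.
Stratum 1 (2010–2014): n = 2659; a·d/n = 952·683/2659 = 244.5340; b·c/n = 623·401/2659 = 93.9537
Stratum 2 (2015–2019): n = 915; a·d/n = 293·238/915 = 76.2120; b·c/n = 136·248/915 = 36.8612
OR_MH = (244.5340 + 76.2120) / (93.9537 + 36.8612) = 320.7461 / 130.8149 = 2.45191

2.45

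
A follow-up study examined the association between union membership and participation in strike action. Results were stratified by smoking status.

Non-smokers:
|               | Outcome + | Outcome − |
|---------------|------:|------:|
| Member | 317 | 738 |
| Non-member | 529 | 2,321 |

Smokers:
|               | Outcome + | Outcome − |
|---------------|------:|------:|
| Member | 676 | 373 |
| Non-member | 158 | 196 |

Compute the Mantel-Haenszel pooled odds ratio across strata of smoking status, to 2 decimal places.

OR_MH = Σ(aᵢdᵢ/nᵢ) / Σ(bᵢcᵢ/nᵢ), where nᵢ is the stratum total.
Stratum 1 (Non-smokers): n = 3905; a·d/n = 317·2321/3905 = 188.4141; b·c/n = 738·529/3905 = 99.9749
Stratum 2 (Smokers): n = 1403; a·d/n = 676·196/1403 = 94.4376; b·c/n = 373·158/1403 = 42.0057
OR_MH = (188.4141 + 94.4376) / (99.9749 + 42.0057) = 282.8517 / 141.9806 = 1.99219

1.99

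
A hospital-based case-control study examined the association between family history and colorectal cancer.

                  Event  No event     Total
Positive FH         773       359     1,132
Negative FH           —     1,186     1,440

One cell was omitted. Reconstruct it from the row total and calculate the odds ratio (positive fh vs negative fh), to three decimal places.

The missing cell is in the unexposed row: 1440 − 1186 = 254.
So a = 773, b = 359, c = 254, d = 1186.
OR = (a·d)/(b·c) = (773 × 1186) / (359 × 254) = 916778 / 91186 = 10.05393

10.054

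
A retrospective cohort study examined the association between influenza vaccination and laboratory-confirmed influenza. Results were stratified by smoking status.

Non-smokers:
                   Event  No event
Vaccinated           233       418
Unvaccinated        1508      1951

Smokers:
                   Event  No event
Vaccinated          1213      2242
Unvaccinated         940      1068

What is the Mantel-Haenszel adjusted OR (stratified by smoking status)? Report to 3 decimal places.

0.645

OR_MH = Σ(aᵢdᵢ/nᵢ) / Σ(bᵢcᵢ/nᵢ), where nᵢ is the stratum total.
Stratum 1 (Non-smokers): n = 4110; a·d/n = 233·1951/4110 = 110.6041; b·c/n = 418·1508/4110 = 153.3684
Stratum 2 (Smokers): n = 5463; a·d/n = 1213·1068/5463 = 237.1378; b·c/n = 2242·940/5463 = 385.7734
OR_MH = (110.6041 + 237.1378) / (153.3684 + 385.7734) = 347.7420 / 539.1418 = 0.64499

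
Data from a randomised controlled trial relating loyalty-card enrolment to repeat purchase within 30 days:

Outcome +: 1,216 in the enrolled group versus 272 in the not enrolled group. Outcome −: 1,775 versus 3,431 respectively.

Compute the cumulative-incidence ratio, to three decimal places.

From the description: a = 1216, b = 1775, c = 272, d = 3431.
Risk in exposed = 1216/2991 = 0.40655; risk in unexposed = 272/3703 = 0.07345.
RR = 0.40655 / 0.07345 = 5.53480
The risk among the exposed is 5.53 times that among the unexposed.

5.535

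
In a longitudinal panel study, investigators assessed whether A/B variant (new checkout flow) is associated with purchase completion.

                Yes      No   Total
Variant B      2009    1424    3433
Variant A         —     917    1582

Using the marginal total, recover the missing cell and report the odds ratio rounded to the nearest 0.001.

The missing cell is in the unexposed row: 1582 − 917 = 665.
So a = 2009, b = 1424, c = 665, d = 917.
OR = (a·d)/(b·c) = (2009 × 917) / (1424 × 665) = 1842253 / 946960 = 1.94544

1.945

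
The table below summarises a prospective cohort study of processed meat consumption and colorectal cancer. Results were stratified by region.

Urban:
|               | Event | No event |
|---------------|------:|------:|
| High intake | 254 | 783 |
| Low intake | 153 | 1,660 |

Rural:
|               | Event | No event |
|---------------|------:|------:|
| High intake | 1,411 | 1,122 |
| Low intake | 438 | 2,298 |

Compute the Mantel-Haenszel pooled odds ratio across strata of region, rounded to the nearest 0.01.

OR_MH = Σ(aᵢdᵢ/nᵢ) / Σ(bᵢcᵢ/nᵢ), where nᵢ is the stratum total.
Stratum 1 (Urban): n = 2850; a·d/n = 254·1660/2850 = 147.9439; b·c/n = 783·153/2850 = 42.0347
Stratum 2 (Rural): n = 5269; a·d/n = 1411·2298/5269 = 615.3877; b·c/n = 1122·438/5269 = 93.2693
OR_MH = (147.9439 + 615.3877) / (42.0347 + 93.2693) = 763.3316 / 135.3040 = 5.64160

5.64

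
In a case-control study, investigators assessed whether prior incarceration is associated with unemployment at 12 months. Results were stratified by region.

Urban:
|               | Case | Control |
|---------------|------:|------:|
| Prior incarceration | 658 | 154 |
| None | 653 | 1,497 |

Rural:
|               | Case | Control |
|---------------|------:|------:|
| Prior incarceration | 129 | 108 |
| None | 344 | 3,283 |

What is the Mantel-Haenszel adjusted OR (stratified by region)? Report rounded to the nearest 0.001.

OR_MH = Σ(aᵢdᵢ/nᵢ) / Σ(bᵢcᵢ/nᵢ), where nᵢ is the stratum total.
Stratum 1 (Urban): n = 2962; a·d/n = 658·1497/2962 = 332.5544; b·c/n = 154·653/2962 = 33.9507
Stratum 2 (Rural): n = 3864; a·d/n = 129·3283/3864 = 109.6033; b·c/n = 108·344/3864 = 9.6149
OR_MH = (332.5544 + 109.6033) / (33.9507 + 9.6149) = 442.1576 / 43.5656 = 10.14923

10.149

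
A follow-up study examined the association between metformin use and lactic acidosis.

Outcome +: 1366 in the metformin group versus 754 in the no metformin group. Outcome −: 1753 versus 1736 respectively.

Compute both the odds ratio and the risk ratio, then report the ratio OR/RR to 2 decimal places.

1.24

From the description: a = 1366, b = 1753, c = 754, d = 1736.
OR = (1366·1736)/(1753·754) = 2371376/1321762 = 1.79410
Risk in exposed = 1366/3119 = 0.43796; risk in unexposed = 754/2490 = 0.30281; RR = 1.44632
OR/RR = 1.79410 / 1.44632 = 1.24046
The outcome is not rare, so the OR lies further from 1 than the RR.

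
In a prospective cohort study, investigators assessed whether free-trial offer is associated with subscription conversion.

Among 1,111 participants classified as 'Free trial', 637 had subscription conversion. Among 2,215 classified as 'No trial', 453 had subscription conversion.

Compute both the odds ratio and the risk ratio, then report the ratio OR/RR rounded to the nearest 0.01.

1.86

From the description: a = 637, b = 474, c = 453, d = 1762.
OR = (637·1762)/(474·453) = 1122394/214722 = 5.22720
Risk in exposed = 637/1111 = 0.57336; risk in unexposed = 453/2215 = 0.20451; RR = 2.80350
OR/RR = 5.22720 / 2.80350 = 1.86452
The outcome is not rare, so the OR lies further from 1 than the RR.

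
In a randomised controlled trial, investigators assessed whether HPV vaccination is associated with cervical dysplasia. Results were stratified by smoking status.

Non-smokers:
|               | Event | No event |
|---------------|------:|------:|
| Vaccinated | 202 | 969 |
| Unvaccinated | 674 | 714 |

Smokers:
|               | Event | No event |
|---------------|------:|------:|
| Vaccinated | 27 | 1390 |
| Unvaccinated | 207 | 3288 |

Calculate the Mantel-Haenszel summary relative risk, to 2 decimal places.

0.35

RR_MH = Σ(aᵢ·n₀ᵢ/nᵢ) / Σ(cᵢ·n₁ᵢ/nᵢ), with n₁ᵢ = aᵢ+bᵢ (exposed), n₀ᵢ = cᵢ+dᵢ (unexposed), nᵢ = n₁ᵢ+n₀ᵢ.
Stratum 1 (Non-smokers): n₁ = 1171, n₀ = 1388, n = 2559; a·n₀/n = 202·1388/2559 = 109.5647; c·n₁/n = 674·1171/2559 = 308.4228
Stratum 2 (Smokers): n₁ = 1417, n₀ = 3495, n = 4912; a·n₀/n = 27·3495/4912 = 19.2111; c·n₁/n = 207·1417/4912 = 59.7148
RR_MH = (109.5647 + 19.2111) / (308.4228 + 59.7148) = 128.7758 / 368.1376 = 0.34980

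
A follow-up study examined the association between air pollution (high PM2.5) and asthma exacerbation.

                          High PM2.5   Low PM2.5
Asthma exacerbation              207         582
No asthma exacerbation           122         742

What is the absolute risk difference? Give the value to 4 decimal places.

0.1896

Reading the table with exposure as columns: a = 207 (High PM2.5, case), b = 122 (High PM2.5, non-case), c = 582 (Low PM2.5, case), d = 742.
Risk in exposed = 207/329 = 0.629179; risk in unexposed = 582/1324 = 0.439577.
Risk difference = 0.629179 − 0.439577 = 0.189602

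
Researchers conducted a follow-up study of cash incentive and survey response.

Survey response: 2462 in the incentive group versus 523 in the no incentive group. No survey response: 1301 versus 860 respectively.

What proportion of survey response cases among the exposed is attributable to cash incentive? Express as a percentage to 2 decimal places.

42.20

From the description: a = 2462, b = 1301, c = 523, d = 860.
Risk in exposed = 2462/3763 = 0.65427; risk in unexposed = 523/1383 = 0.37816.
RR = 0.65427/0.37816 = 1.73011
AR% = (RR − 1)/RR × 100 = (1.73011 − 1)/1.73011 × 100 = 42.2003%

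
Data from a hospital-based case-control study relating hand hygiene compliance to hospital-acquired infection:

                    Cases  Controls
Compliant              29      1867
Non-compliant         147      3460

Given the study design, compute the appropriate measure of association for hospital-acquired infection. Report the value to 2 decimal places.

Cells: a = 29, b = 1867, c = 147, d = 3460.
This is a hospital-based case-control study: participants were sampled on outcome status, so risks in the source population cannot be estimated directly — relative risk is not valid here. The odds ratio is the appropriate measure.
OR = (a·d)/(b·c) = (29 × 3460) / (1867 × 147) = 100340 / 274449 = 0.36561

0.37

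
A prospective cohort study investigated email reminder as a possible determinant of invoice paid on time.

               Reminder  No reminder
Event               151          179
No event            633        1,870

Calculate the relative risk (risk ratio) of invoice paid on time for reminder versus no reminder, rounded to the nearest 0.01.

Reading the table with exposure as columns: a = 151 (Reminder, case), b = 633 (Reminder, non-case), c = 179 (No reminder, case), d = 1870.
Risk in exposed = 151/784 = 0.19260; risk in unexposed = 179/2049 = 0.08736.
RR = 0.19260 / 0.08736 = 2.20470
The risk among the exposed is 2.20 times that among the unexposed.

2.20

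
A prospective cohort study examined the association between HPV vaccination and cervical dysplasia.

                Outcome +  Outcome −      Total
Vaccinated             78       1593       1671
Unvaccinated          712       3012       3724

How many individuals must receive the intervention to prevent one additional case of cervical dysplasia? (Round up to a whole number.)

7

Risk in treated group = 78/1671 = 0.04668; risk in control = 712/3724 = 0.19119.
Absolute risk reduction = 0.19119 − 0.04668 = 0.14451
NNT = 1 / ARR = 1 / 0.14451 = 6.920 → round up → 7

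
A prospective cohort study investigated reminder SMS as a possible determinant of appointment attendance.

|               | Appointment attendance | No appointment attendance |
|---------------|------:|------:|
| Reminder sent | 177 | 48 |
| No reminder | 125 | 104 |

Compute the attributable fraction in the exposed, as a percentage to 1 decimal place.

Cells: a = 177, b = 48, c = 125, d = 104.
Risk in exposed = 177/225 = 0.78667; risk in unexposed = 125/229 = 0.54585.
RR = 0.78667/0.54585 = 1.44117
AR% = (RR − 1)/RR × 100 = (1.44117 − 1)/1.44117 × 100 = 30.6121%

30.6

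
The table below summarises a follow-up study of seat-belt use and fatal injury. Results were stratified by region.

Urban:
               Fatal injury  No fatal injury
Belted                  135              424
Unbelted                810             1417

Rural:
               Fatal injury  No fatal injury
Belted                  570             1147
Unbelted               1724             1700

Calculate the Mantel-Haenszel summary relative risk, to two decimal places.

0.66

RR_MH = Σ(aᵢ·n₀ᵢ/nᵢ) / Σ(cᵢ·n₁ᵢ/nᵢ), with n₁ᵢ = aᵢ+bᵢ (exposed), n₀ᵢ = cᵢ+dᵢ (unexposed), nᵢ = n₁ᵢ+n₀ᵢ.
Stratum 1 (Urban): n₁ = 559, n₀ = 2227, n = 2786; a·n₀/n = 135·2227/2786 = 107.9128; c·n₁/n = 810·559/2786 = 162.5233
Stratum 2 (Rural): n₁ = 1717, n₀ = 3424, n = 5141; a·n₀/n = 570·3424/5141 = 379.6304; c·n₁/n = 1724·1717/5141 = 575.7845
RR_MH = (107.9128 + 379.6304) / (162.5233 + 575.7845) = 487.5432 / 738.3078 = 0.66035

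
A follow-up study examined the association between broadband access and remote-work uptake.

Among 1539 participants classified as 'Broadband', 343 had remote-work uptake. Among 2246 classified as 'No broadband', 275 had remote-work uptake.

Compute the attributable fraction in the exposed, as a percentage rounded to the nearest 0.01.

45.06

From the description: a = 343, b = 1196, c = 275, d = 1971.
Risk in exposed = 343/1539 = 0.22287; risk in unexposed = 275/2246 = 0.12244.
RR = 0.22287/0.12244 = 1.82026
AR% = (RR − 1)/RR × 100 = (1.82026 − 1)/1.82026 × 100 = 45.0627%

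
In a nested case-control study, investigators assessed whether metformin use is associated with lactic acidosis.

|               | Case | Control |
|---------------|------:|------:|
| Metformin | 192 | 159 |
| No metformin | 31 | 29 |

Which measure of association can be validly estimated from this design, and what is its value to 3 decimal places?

1.130

Cells: a = 192, b = 159, c = 31, d = 29.
This is a nested case-control study: participants were sampled on outcome status, so risks in the source population cannot be estimated directly — relative risk is not valid here. The odds ratio is the appropriate measure.
OR = (a·d)/(b·c) = (192 × 29) / (159 × 31) = 5568 / 4929 = 1.12964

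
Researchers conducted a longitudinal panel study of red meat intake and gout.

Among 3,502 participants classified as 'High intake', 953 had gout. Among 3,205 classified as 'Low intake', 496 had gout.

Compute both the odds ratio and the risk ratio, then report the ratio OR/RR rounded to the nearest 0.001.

From the description: a = 953, b = 2549, c = 496, d = 2709.
OR = (953·2709)/(2549·496) = 2581677/1264304 = 2.04197
Risk in exposed = 953/3502 = 0.27213; risk in unexposed = 496/3205 = 0.15476; RR = 1.75842
OR/RR = 2.04197 / 1.75842 = 1.16125
The outcome is not rare, so the OR lies further from 1 than the RR.

1.161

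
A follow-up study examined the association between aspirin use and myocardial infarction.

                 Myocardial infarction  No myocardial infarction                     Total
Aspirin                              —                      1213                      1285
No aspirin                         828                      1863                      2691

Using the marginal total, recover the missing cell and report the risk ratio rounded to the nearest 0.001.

The missing cell is in the exposed row: 1285 − 1213 = 72.
So a = 72, b = 1213, c = 828, d = 1863.
RR = [a/(a+b)] / [c/(c+d)] = (72/1285) / (828/2691) = 0.05603/0.30769 = 0.18210

0.182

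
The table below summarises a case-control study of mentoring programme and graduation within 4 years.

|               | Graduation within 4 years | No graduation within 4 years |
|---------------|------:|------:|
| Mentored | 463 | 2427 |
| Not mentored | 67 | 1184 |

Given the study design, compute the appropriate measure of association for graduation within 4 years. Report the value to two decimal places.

3.37

Cells: a = 463, b = 2427, c = 67, d = 1184.
This is a case-control study: participants were sampled on outcome status, so risks in the source population cannot be estimated directly — relative risk is not valid here. The odds ratio is the appropriate measure.
OR = (a·d)/(b·c) = (463 × 1184) / (2427 × 67) = 548192 / 162609 = 3.37123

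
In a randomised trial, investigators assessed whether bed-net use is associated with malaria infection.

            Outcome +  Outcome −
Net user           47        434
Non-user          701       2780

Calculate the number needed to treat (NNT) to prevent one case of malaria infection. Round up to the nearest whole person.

Risk in treated group = 47/481 = 0.09771; risk in control = 701/3481 = 0.20138.
Absolute risk reduction = 0.20138 − 0.09771 = 0.10367
NNT = 1 / ARR = 1 / 0.10367 = 9.646 → round up → 10

10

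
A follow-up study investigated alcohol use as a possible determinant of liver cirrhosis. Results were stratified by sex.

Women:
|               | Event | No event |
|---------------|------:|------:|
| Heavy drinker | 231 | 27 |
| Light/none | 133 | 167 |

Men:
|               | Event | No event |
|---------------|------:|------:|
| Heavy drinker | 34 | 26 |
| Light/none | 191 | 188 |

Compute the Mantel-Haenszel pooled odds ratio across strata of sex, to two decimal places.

OR_MH = Σ(aᵢdᵢ/nᵢ) / Σ(bᵢcᵢ/nᵢ), where nᵢ is the stratum total.
Stratum 1 (Women): n = 558; a·d/n = 231·167/558 = 69.1344; b·c/n = 27·133/558 = 6.4355
Stratum 2 (Men): n = 439; a·d/n = 34·188/439 = 14.5604; b·c/n = 26·191/439 = 11.3121
OR_MH = (69.1344 + 14.5604) / (6.4355 + 11.3121) = 83.6948 / 17.7476 = 4.71585

4.72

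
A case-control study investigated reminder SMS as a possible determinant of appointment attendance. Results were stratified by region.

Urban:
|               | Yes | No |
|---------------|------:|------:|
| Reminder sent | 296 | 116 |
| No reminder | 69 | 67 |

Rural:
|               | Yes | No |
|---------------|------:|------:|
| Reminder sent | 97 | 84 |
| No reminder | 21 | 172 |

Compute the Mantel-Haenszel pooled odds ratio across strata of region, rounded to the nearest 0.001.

4.182

OR_MH = Σ(aᵢdᵢ/nᵢ) / Σ(bᵢcᵢ/nᵢ), where nᵢ is the stratum total.
Stratum 1 (Urban): n = 548; a·d/n = 296·67/548 = 36.1898; b·c/n = 116·69/548 = 14.6058
Stratum 2 (Rural): n = 374; a·d/n = 97·172/374 = 44.6096; b·c/n = 84·21/374 = 4.7166
OR_MH = (36.1898 + 44.6096) / (14.6058 + 4.7166) = 80.7994 / 19.3224 = 4.18164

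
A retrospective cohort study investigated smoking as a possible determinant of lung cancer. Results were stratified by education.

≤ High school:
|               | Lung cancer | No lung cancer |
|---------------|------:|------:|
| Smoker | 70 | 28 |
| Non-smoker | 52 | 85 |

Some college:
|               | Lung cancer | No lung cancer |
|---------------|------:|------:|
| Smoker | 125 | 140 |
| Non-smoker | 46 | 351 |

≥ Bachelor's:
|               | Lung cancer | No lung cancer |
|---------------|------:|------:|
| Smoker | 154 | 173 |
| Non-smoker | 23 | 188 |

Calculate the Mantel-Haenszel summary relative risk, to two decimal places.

RR_MH = Σ(aᵢ·n₀ᵢ/nᵢ) / Σ(cᵢ·n₁ᵢ/nᵢ), with n₁ᵢ = aᵢ+bᵢ (exposed), n₀ᵢ = cᵢ+dᵢ (unexposed), nᵢ = n₁ᵢ+n₀ᵢ.
Stratum 1 (≤ High school): n₁ = 98, n₀ = 137, n = 235; a·n₀/n = 70·137/235 = 40.8085; c·n₁/n = 52·98/235 = 21.6851
Stratum 2 (Some college): n₁ = 265, n₀ = 397, n = 662; a·n₀/n = 125·397/662 = 74.9622; c·n₁/n = 46·265/662 = 18.4139
Stratum 3 (≥ Bachelor's): n₁ = 327, n₀ = 211, n = 538; a·n₀/n = 154·211/538 = 60.3978; c·n₁/n = 23·327/538 = 13.9796
RR_MH = (40.8085 + 74.9622 + 60.3978) / (21.6851 + 18.4139 + 13.9796) = 176.1685 / 54.0786 = 3.25764

3.26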